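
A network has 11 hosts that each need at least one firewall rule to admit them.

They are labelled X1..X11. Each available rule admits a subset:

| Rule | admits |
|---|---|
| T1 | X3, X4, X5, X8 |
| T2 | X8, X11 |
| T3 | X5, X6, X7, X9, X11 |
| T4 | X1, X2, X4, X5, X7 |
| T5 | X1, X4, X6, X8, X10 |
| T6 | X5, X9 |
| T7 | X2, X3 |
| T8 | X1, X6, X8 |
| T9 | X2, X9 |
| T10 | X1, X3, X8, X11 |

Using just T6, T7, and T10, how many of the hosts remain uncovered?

4

Union of T6, T7, T10 = {X1, X2, X3, X5, X8, X9, X11}.
Not covered: X4, X6, X7, X10 — 4 hosts.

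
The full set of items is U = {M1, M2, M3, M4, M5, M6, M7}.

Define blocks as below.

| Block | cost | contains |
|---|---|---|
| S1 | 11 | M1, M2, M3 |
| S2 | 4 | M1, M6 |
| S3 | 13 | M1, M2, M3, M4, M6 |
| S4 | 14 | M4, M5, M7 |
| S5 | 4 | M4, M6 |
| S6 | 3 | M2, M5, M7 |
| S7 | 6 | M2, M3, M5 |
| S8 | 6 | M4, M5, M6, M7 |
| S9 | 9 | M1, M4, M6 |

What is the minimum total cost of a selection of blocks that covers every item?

S3, S6 together cover every item (S3 ∪ S6 = {M1, M2, M3, M4, M5, M6, M7}); total cost 13 + 3 = 16.
The greedy pick S6, S2, S5, S7 costs 17; no covering selection beats 16.

16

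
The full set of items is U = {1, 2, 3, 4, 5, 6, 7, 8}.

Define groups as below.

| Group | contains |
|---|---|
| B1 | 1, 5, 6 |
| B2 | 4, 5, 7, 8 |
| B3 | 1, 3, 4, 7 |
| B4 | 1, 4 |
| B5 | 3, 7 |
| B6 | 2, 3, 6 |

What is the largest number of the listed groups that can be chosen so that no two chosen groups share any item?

B2, B6 are pairwise disjoint (B2={4,5,7,8}; B6={2,3,6}).
Every remaining group overlaps one of these, and no 3 of the listed groups are pairwise disjoint, so 2 is the maximum.

2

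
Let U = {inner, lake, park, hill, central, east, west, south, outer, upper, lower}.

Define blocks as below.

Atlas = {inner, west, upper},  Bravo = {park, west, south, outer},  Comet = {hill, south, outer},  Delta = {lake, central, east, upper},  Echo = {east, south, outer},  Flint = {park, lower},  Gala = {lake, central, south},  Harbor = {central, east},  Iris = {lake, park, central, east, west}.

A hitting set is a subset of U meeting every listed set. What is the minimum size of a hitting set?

H = {park, east, south, upper} meets every block (each contains at least one member of H), and |H| = 4.
The blocks Atlas, Comet, Flint, Harbor are pairwise disjoint, so any hitting set needs a separate point for each — at least 4. Hence 4 is optimal.

4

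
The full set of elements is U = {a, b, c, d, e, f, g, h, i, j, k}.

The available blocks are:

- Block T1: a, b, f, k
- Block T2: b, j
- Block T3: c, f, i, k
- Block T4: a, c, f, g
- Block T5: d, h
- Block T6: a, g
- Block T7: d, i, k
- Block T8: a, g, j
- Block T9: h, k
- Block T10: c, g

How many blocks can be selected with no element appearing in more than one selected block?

T2, T3, T5, T6 are pairwise disjoint (T2={b,j}; T3={c,f,i,k}; T5={d,h}; T6={a,g}).
Every remaining block overlaps one of these, and no 5 of the listed blocks are pairwise disjoint, so 4 is the maximum.

4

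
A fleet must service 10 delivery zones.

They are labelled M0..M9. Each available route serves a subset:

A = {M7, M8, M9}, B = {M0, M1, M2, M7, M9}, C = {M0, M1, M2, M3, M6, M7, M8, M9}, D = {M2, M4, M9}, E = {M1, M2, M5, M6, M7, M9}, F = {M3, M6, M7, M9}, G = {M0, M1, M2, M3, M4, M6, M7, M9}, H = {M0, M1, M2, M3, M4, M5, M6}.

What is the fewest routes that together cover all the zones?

2

C and H together: C ∪ H = {M0, M1, M2, M3, M4, M5, M6, M7, M8, M9} — every zone is covered.
No single route has all 10 zones (the largest, C, has 8), so 2 is optimal.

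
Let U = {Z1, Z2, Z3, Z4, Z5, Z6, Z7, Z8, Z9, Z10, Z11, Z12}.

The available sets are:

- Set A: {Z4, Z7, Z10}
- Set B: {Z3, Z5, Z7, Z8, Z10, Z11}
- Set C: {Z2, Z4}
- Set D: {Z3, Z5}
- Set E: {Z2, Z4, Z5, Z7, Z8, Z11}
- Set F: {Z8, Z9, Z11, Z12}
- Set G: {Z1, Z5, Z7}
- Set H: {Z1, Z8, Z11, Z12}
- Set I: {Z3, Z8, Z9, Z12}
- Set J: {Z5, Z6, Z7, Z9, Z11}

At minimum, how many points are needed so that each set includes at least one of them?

3

Take T = {Z4, Z5, Z12}. Each listed set contains at least one of these, so T is a hitting set of size 3.
The sets C, G, I are pairwise disjoint, so any hitting set needs a separate point for each — at least 3. Hence 3 is optimal.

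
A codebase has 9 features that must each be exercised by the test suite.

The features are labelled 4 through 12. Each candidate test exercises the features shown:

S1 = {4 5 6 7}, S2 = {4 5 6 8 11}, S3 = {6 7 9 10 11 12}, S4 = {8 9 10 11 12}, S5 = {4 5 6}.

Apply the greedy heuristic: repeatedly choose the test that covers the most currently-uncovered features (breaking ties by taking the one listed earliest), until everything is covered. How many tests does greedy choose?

2

Greedy: pick S3 (covers 6 new) → pick S2 (covers 3 new). Total picks: 2.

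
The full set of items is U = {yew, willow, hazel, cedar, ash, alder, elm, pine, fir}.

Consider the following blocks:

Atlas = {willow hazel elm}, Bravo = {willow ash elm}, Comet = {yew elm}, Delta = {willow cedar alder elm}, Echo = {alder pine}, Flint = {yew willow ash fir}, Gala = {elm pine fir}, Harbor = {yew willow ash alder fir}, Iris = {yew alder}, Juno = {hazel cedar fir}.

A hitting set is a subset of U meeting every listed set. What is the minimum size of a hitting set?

The 3 items {alder, elm, fir} hit every block.
The blocks Bravo, Iris, Juno are pairwise disjoint, so any hitting set needs a separate item for each — at least 3. Hence 3 is optimal.

3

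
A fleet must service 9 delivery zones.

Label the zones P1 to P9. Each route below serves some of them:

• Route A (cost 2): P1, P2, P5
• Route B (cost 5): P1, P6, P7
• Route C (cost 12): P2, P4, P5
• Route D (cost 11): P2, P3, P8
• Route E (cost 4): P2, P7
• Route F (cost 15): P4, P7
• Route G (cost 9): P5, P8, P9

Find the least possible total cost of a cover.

B, C, D, G together cover every zone (B ∪ C ∪ D ∪ G = {P1, P2, P3, P4, P5, P6, P7, P8, P9}); total cost 5 + 12 + 11 + 9 = 37.
The greedy pick A, B, G, D, C costs 39; no covering selection beats 37.

37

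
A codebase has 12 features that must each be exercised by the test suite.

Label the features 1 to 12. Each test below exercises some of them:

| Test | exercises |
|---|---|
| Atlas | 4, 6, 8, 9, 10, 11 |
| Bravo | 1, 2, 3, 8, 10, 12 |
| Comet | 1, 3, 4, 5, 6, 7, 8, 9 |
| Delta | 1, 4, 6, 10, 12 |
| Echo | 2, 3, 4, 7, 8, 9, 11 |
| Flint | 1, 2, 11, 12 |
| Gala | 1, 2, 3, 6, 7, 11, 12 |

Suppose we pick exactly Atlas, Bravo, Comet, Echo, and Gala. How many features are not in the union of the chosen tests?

0

Union of Atlas, Bravo, Comet, Echo, Gala = {1, 2, 3, 4, 5, 6, 7, 8, 9, 10, 11, 12} — that's every feature, so 0 are uncovered.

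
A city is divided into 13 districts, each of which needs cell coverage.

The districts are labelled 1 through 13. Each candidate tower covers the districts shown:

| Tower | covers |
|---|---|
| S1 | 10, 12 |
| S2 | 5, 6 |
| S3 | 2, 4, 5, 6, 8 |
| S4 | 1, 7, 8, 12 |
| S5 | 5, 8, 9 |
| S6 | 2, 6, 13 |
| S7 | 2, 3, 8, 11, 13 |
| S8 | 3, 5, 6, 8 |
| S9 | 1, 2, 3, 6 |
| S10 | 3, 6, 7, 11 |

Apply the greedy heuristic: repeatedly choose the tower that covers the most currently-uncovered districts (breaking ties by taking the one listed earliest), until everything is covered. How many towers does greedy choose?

Greedy: pick S3 (covers 5 new) → pick S4 (covers 3 new) → pick S7 (covers 3 new) → pick S1 (covers 1 new) → pick S5 (covers 1 new). Total picks: 5.

5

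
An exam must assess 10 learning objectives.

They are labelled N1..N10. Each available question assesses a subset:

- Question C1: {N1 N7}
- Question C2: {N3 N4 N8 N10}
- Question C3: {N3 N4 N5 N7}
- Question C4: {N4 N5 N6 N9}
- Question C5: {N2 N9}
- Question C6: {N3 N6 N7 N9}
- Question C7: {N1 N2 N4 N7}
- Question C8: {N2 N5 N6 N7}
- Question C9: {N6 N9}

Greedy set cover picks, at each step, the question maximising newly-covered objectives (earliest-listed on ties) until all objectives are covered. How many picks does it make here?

4

Greedy: pick C2 (covers 4 new) → pick C8 (covers 4 new) → pick C1 (covers 1 new) → pick C4 (covers 1 new). Total picks: 4.
(The true minimum cover uses only 3 questions, so greedy is not optimal here.)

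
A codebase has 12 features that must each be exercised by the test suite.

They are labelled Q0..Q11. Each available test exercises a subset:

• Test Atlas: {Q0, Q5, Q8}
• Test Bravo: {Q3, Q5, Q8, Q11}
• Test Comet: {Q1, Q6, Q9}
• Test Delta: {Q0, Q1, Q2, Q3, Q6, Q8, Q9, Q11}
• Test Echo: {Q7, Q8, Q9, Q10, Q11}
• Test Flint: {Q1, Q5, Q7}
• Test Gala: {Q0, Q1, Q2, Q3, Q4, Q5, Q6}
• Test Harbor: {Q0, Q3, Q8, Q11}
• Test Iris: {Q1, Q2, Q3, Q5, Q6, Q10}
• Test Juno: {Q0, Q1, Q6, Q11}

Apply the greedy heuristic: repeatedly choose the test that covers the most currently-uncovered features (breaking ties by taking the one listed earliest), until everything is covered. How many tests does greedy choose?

Greedy: pick Delta (covers 8 new) → pick Echo (covers 2 new) → pick Gala (covers 2 new). Total picks: 3.
(The true minimum cover uses only 2 tests, so greedy is not optimal here.)

3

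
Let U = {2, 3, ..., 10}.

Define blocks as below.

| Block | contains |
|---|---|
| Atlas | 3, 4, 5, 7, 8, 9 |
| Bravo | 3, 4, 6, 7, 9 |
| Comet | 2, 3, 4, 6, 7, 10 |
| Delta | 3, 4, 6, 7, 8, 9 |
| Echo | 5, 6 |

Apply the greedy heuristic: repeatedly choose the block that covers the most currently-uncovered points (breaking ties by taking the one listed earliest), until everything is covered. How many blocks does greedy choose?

Greedy: pick Atlas (covers 6 new) → pick Comet (covers 3 new). Total picks: 2.

2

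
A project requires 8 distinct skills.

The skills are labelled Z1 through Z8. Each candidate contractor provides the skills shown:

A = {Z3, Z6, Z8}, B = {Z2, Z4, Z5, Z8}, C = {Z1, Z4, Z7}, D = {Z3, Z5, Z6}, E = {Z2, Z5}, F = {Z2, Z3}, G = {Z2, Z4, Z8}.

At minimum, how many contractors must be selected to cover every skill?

Take {A, B, C}. Their union is {Z1, Z2, Z3, Z4, Z5, Z6, Z7, Z8}, which is all 8 skills.
Only C contains Z1, so C is forced; the remaining 5 skills need at least 2 more contractors (each remaining contractor adds at most 3) — so at least 3 contractors are needed, and 3 is optimal.

3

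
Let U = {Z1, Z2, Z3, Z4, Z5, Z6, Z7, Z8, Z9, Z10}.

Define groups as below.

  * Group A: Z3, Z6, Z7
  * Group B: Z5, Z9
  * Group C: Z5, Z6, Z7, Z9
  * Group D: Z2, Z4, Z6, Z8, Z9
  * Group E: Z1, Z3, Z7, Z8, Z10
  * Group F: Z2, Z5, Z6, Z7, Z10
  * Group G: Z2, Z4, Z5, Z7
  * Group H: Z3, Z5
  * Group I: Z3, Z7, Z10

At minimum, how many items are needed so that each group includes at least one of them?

3

Take T = {Z3, Z4, Z5}. Each listed group contains at least one of these, so T is a hitting set of size 3.
No choice of 2 items meets every group, so 3 is the minimum.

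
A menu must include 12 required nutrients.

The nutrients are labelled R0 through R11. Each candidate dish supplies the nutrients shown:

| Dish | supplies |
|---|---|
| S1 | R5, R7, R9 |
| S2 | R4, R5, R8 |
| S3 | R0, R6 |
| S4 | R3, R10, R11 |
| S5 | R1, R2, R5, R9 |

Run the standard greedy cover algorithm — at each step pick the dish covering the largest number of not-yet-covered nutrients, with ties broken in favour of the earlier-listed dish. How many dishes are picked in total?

Greedy: pick S5 (covers 4 new) → pick S4 (covers 3 new) → pick S2 (covers 2 new) → pick S3 (covers 2 new) → pick S1 (covers 1 new). Total picks: 5.

5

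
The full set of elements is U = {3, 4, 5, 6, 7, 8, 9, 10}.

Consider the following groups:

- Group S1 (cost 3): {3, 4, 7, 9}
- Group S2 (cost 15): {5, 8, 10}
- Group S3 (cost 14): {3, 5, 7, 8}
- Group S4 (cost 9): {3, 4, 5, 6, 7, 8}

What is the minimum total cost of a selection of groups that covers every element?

S1, S2, S4 together cover every element (S1 ∪ S2 ∪ S4 = {3, 4, 5, 6, 7, 8, 9, 10}); total cost 3 + 15 + 9 = 27.
No covering selection has total cost below 27.

27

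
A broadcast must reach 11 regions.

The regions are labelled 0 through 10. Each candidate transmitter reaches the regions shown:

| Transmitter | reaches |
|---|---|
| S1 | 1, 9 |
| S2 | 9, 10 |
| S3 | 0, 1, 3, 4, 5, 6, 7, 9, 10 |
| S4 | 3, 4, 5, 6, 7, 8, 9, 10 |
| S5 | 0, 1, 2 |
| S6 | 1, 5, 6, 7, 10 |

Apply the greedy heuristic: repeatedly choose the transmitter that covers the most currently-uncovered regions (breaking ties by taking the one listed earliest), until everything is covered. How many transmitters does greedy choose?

3

Greedy: pick S3 (covers 9 new) → pick S4 (covers 1 new) → pick S5 (covers 1 new). Total picks: 3.
(The true minimum cover uses only 2 transmitters, so greedy is not optimal here.)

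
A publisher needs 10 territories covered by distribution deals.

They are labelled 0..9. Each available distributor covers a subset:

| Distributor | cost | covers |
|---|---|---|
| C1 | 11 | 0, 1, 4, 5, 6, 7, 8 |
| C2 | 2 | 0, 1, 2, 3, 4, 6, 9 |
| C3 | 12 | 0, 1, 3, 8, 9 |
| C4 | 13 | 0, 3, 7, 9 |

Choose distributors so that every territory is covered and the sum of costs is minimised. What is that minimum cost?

13

C1, C2 together cover every territory (C1 ∪ C2 = {0, 1, 2, 3, 4, 5, 6, 7, 8, 9}); total cost 11 + 2 = 13.
No covering selection has total cost below 13.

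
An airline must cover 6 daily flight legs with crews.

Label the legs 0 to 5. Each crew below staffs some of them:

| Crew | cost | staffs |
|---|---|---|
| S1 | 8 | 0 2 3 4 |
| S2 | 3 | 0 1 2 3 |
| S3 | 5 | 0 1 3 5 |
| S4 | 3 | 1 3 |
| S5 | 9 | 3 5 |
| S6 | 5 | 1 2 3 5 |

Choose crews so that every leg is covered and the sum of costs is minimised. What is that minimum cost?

13

S1, S6 together cover every leg (S1 ∪ S6 = {0, 1, 2, 3, 4, 5}); total cost 8 + 5 = 13.
The greedy pick S2, S3, S1 costs 16; no covering selection beats 13.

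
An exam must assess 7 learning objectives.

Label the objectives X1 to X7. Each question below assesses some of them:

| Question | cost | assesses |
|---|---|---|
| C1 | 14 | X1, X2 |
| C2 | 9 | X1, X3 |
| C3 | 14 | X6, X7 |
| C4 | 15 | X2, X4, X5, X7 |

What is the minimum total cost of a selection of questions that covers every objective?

38

C2, C3, C4 together cover every objective (C2 ∪ C3 ∪ C4 = {X1, X2, X3, X4, X5, X6, X7}); total cost 9 + 14 + 15 = 38.
No covering selection has total cost below 38.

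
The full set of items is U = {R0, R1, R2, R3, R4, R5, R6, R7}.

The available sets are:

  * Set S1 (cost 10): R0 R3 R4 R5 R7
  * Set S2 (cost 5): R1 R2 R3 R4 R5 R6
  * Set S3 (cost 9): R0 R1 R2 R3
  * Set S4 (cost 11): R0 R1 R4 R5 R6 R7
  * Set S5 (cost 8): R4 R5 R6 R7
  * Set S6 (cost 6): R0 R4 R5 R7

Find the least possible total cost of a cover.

11

S2, S6 together cover every item (S2 ∪ S6 = {R0, R1, R2, R3, R4, R5, R6, R7}); total cost 5 + 6 = 11.
No covering selection has total cost below 11.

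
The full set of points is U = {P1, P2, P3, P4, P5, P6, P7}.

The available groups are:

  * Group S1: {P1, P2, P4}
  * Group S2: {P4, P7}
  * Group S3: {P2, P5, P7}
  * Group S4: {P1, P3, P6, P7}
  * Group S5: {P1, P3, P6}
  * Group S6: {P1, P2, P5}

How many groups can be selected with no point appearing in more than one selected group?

S3, S5 are pairwise disjoint (S3={P2,P5,P7}; S5={P1,P3,P6}).
Every remaining group overlaps one of these, and no 3 of the listed groups are pairwise disjoint, so 2 is the maximum.

2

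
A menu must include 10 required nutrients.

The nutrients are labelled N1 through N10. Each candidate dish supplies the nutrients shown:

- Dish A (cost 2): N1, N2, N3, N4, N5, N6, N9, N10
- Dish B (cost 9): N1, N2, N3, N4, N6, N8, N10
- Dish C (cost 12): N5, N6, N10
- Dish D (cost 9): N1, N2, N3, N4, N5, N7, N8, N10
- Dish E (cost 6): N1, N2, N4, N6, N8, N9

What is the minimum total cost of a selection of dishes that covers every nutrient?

11

A, D together cover every nutrient (A ∪ D = {N1, N2, N3, N4, N5, N6, N7, N8, N9, N10}); total cost 2 + 9 = 11.
No covering selection has total cost below 11.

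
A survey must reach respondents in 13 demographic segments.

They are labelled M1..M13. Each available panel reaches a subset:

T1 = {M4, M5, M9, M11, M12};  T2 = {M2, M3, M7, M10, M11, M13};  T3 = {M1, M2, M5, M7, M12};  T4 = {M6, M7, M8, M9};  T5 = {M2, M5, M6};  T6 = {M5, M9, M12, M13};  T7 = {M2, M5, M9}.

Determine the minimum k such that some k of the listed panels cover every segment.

T1 and T2 and T3 and T4 together: T1 ∪ T2 ∪ T3 ∪ T4 = {M1, M2, M3, M4, M5, M6, M7, M8, M9, M10, M11, M12, M13} — every segment is covered.
No 3 of the 7 panels cover everything (all 35 combinations miss at least one segment), so 4 is optimal.

4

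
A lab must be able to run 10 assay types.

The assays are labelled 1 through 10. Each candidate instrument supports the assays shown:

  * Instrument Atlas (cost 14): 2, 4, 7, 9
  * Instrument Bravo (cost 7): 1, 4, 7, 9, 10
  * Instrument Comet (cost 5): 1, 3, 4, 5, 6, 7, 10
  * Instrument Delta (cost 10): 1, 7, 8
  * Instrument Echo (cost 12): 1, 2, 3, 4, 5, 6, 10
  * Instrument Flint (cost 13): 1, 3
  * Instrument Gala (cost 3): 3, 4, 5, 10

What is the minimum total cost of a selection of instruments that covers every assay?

29

Atlas, Comet, Delta together cover every assay (Atlas ∪ Comet ∪ Delta = {1, 2, 3, 4, 5, 6, 7, 8, 9, 10}); total cost 14 + 5 + 10 = 29.
No covering selection has total cost below 29.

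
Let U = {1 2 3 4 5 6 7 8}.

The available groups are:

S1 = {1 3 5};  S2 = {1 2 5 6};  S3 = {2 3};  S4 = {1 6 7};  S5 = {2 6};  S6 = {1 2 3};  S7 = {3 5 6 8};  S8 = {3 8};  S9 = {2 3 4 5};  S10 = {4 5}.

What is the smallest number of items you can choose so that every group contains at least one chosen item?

3

H = {3, 4, 6} meets every group (each contains at least one member of H), and |H| = 3.
The groups S5, S8, S10 are pairwise disjoint, so any hitting set needs a separate item for each — at least 3. Hence 3 is optimal.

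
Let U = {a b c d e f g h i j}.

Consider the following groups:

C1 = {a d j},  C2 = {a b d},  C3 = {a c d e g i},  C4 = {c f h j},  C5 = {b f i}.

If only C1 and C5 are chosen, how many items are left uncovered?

4

Union of C1, C5 = {a, b, d, f, i, j}.
Not covered: c, e, g, h — 4 items.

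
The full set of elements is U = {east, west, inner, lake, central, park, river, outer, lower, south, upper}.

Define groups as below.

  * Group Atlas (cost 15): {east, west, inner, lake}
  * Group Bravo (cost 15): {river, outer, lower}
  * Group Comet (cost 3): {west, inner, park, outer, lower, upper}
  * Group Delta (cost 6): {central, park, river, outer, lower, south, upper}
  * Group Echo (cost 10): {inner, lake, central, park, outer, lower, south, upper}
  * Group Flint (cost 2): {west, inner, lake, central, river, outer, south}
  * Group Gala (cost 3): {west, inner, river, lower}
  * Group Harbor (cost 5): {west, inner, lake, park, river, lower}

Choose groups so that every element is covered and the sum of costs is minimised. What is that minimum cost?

20

Atlas, Comet, Flint together cover every element (Atlas ∪ Comet ∪ Flint = {east, west, inner, lake, central, park, river, outer, lower, south, upper}); total cost 15 + 3 + 2 = 20.
No covering selection has total cost below 20.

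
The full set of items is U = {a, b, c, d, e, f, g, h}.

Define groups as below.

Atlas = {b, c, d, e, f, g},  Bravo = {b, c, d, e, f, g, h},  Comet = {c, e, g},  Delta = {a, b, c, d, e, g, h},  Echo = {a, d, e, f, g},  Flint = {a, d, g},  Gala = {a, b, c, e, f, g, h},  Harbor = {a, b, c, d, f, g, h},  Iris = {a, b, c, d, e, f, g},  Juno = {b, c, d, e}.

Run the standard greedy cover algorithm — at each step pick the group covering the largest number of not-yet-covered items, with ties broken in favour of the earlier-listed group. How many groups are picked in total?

2

Greedy: pick Bravo (covers 7 new) → pick Delta (covers 1 new). Total picks: 2.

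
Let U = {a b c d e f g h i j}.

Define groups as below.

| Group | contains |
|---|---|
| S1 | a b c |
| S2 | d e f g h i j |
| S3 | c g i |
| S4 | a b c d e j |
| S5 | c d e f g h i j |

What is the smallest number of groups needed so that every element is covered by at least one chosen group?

2

S1 and S5 cover everything between them: the union {a, b, c, d, e, f, g, h, i, j} is all of U.
No single group has all 10 elements (the largest, S5, has 8), so 2 is optimal.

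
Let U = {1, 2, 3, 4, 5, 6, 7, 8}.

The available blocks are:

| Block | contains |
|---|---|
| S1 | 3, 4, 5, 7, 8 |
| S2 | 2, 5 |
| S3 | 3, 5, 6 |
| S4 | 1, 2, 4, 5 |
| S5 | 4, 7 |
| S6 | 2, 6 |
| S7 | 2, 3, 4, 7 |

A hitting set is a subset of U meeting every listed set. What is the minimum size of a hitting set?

H = {2, 4, 5} meets every block (each contains at least one member of H), and |H| = 3.
No choice of 2 elements meets every block, so 3 is the minimum.

3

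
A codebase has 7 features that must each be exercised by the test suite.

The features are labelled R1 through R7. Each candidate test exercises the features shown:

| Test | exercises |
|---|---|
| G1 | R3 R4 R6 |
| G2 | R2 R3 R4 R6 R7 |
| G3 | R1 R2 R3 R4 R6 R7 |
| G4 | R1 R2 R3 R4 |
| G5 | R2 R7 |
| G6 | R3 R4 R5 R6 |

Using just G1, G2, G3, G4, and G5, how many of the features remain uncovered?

Union of G1, G2, G3, G4, G5 = {R1, R2, R3, R4, R6, R7}.
Not covered: R5 — 1 feature.

1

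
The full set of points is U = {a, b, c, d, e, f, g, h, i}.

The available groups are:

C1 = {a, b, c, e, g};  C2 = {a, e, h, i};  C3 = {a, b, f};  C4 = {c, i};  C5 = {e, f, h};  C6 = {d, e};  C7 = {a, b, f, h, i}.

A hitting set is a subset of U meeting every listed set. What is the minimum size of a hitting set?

Take T = {a, c, e}. Each listed group contains at least one of these, so T is a hitting set of size 3.
The groups C3, C4, C6 are pairwise disjoint, so any hitting set needs a separate point for each — at least 3. Hence 3 is optimal.

3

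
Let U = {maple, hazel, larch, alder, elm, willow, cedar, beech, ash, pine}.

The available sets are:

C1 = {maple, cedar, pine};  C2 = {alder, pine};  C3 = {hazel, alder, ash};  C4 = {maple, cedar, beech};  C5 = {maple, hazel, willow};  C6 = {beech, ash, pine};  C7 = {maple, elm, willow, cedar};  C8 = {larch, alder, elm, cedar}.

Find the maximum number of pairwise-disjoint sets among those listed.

3

C5, C6, C8 are pairwise disjoint (C5={maple,hazel,willow}; C6={beech,ash,pine}; C8={larch,alder,elm,cedar}).
Every remaining set overlaps one of these, and no 4 of the listed sets are pairwise disjoint, so 3 is the maximum.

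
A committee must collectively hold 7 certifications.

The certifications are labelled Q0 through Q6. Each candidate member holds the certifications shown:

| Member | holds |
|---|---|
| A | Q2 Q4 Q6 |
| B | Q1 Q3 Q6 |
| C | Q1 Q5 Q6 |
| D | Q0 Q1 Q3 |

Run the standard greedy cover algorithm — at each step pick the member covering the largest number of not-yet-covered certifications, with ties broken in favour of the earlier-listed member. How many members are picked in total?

Greedy: pick A (covers 3 new) → pick D (covers 3 new) → pick C (covers 1 new). Total picks: 3.

3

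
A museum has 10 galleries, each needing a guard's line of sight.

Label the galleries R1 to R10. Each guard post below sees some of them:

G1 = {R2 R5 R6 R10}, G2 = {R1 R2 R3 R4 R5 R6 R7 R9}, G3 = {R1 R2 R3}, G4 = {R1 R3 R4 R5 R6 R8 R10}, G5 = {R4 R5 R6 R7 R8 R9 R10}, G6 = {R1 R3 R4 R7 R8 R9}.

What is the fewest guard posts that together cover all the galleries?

G1 and G6 together: G1 ∪ G6 = {R1, R2, R3, R4, R5, R6, R7, R8, R9, R10} — every gallery is covered.
No single guard post has all 10 galleries (the largest, G2, has 8), so 2 is optimal.

2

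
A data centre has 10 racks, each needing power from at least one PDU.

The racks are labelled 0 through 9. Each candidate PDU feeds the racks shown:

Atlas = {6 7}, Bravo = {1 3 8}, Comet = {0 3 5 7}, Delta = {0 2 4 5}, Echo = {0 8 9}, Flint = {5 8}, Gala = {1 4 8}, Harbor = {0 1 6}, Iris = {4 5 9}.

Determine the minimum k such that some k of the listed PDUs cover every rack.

4

Atlas and Bravo and Delta and Echo together: Atlas ∪ Bravo ∪ Delta ∪ Echo = {0, 1, 2, 3, 4, 5, 6, 7, 8, 9} — every rack is covered.
No 3 of the 9 PDUs cover everything (all 84 combinations miss at least one rack), so 4 is optimal.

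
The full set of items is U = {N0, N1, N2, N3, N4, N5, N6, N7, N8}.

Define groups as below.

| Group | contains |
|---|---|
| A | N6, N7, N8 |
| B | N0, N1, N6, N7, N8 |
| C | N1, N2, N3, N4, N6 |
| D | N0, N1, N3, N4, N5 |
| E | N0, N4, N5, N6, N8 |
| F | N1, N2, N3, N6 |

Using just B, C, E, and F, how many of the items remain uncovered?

0

Union of B, C, E, F = {N0, N1, N2, N3, N4, N5, N6, N7, N8} — that's every item, so 0 are uncovered.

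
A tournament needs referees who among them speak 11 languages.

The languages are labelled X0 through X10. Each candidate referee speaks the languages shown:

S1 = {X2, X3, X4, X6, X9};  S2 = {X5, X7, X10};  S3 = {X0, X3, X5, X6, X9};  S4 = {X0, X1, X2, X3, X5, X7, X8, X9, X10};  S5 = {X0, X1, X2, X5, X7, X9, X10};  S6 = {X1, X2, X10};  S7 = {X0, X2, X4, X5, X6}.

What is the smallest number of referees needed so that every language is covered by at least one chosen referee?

2

S1 and S4 together: S1 ∪ S4 = {X0, X1, X2, X3, X4, X5, X6, X7, X8, X9, X10} — every language is covered.
No single referee has all 11 languages (the largest, S4, has 9), so 2 is optimal.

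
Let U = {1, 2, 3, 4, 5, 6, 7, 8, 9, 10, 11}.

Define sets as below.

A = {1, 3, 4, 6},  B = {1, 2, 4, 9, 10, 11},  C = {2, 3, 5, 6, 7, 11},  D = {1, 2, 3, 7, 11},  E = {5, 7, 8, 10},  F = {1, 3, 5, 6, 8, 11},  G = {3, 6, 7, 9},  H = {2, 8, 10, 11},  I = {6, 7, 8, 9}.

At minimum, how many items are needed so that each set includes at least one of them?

The 3 items {6, 7, 11} hit every set.
No choice of 2 items meets every set, so 3 is the minimum.

3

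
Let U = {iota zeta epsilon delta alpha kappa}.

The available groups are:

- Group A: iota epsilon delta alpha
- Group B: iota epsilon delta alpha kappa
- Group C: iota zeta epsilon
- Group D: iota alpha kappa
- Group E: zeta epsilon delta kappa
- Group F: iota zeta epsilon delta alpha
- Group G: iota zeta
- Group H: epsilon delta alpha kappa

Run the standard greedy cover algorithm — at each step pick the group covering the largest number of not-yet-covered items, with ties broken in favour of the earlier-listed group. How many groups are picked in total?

2

Greedy: pick B (covers 5 new) → pick C (covers 1 new). Total picks: 2.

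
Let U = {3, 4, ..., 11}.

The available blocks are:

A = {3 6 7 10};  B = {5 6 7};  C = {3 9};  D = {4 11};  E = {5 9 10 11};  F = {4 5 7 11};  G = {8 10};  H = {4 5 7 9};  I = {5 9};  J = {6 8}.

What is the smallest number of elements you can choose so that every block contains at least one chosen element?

4

T = {4, 7, 8, 9} meets every block (each contains at least one member of T), and |T| = 4.
The blocks B, C, D, G are pairwise disjoint, so any hitting set needs a separate element for each — at least 4. Hence 4 is optimal.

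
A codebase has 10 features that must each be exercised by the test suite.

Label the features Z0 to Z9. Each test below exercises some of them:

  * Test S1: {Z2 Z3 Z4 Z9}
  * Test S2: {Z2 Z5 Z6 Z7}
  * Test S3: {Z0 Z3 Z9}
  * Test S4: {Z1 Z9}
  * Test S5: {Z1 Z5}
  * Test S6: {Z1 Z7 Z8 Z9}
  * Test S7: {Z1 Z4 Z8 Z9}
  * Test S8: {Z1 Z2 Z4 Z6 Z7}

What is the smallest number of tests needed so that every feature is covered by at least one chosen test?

S2 and S3 and S7 together: S2 ∪ S3 ∪ S7 = {Z0, Z1, Z2, Z3, Z4, Z5, Z6, Z7, Z8, Z9} — every feature is covered.
Only S3 contains Z0, so S3 is forced; the remaining 7 features need at least 2 more tests (each remaining test adds at most 5) — so at least 3 tests are needed, and 3 is optimal.

3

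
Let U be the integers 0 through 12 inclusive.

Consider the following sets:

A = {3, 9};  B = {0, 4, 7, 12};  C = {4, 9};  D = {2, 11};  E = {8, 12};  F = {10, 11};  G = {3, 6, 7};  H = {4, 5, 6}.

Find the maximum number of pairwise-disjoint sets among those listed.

A, E, F, H are pairwise disjoint (A={3,9}; E={8,12}; F={10,11}; H={4,5,6}).
Every remaining set overlaps one of these, and no 5 of the listed sets are pairwise disjoint, so 4 is the maximum.

4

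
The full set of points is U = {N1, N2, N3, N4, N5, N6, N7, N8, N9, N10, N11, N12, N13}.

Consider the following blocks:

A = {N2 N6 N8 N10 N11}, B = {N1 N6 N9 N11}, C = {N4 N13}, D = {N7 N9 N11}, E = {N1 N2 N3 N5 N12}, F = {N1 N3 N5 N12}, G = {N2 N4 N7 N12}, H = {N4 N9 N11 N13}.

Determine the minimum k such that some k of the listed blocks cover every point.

A, F, G, and H cover everything between them: the union {N1, N2, N3, N4, N5, N6, N7, N8, N9, N10, N11, N12, N13} is all of U.
No 3 of the 8 blocks cover everything (all 56 combinations miss at least one point), so 4 is optimal.

4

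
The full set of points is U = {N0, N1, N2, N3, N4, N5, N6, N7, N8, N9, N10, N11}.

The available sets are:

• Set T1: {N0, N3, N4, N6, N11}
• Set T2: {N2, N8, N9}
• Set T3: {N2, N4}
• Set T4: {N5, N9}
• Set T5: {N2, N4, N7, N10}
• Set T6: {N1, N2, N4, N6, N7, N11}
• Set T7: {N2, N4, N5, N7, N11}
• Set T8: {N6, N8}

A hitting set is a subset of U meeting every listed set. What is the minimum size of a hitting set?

3

Take H = {N4, N8, N9}. Each listed set contains at least one of these, so H is a hitting set of size 3.
The sets T4, T5, T8 are pairwise disjoint, so any hitting set needs a separate point for each — at least 3. Hence 3 is optimal.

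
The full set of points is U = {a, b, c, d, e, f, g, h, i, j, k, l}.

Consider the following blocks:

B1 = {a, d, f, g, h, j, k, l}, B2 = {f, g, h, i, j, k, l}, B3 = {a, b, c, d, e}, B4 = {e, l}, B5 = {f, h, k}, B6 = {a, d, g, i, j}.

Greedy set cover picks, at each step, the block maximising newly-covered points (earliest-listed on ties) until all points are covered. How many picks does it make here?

Greedy: pick B1 (covers 8 new) → pick B3 (covers 3 new) → pick B2 (covers 1 new). Total picks: 3.
(The true minimum cover uses only 2 blocks, so greedy is not optimal here.)

3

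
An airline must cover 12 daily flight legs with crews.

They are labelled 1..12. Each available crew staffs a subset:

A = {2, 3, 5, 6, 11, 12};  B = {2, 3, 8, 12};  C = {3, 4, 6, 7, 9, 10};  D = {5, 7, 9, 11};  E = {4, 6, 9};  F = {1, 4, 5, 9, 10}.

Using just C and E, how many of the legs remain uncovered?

6

Union of C, E = {3, 4, 6, 7, 9, 10}.
Not covered: 1, 2, 5, 8, 11, 12 — 6 legs.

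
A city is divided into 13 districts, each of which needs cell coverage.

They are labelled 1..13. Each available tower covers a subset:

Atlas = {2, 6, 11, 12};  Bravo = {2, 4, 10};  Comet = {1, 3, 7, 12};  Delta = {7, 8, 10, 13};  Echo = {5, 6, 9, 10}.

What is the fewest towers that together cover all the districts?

Atlas and Bravo and Comet and Delta and Echo together: Atlas ∪ Bravo ∪ Comet ∪ Delta ∪ Echo = {1, 2, 3, 4, 5, 6, 7, 8, 9, 10, 11, 12, 13} — every district is covered.
No 4 of the 5 towers cover everything (all 5 combinations miss at least one district), so 5 is optimal.

5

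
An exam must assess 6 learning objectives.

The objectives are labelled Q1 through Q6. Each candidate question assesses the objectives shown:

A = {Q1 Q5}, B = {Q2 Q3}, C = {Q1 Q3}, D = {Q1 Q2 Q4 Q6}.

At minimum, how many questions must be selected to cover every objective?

3

Take {A, C, D}. Their union is {Q1, Q2, Q3, Q4, Q5, Q6}, which is all 6 objectives.
Only D contains Q4, so D is forced; the remaining 2 objectives need at least 2 more questions (each remaining question adds at most 1) — so at least 3 questions are needed, and 3 is optimal.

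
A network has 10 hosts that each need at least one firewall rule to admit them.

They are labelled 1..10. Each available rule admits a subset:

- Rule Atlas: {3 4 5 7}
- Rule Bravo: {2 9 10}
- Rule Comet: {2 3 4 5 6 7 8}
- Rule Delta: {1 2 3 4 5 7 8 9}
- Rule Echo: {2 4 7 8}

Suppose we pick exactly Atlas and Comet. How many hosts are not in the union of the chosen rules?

3

Union of Atlas, Comet = {2, 3, 4, 5, 6, 7, 8}.
Not covered: 1, 9, 10 — 3 hosts.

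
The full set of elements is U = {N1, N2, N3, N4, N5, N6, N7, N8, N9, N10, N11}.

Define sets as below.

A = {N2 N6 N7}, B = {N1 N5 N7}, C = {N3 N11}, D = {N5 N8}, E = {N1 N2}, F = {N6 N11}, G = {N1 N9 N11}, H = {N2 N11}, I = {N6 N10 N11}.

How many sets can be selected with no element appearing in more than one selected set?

C, D, E are pairwise disjoint (C={N3,N11}; D={N5,N8}; E={N1,N2}).
Every remaining set overlaps one of these, and no 4 of the listed sets are pairwise disjoint, so 3 is the maximum.

3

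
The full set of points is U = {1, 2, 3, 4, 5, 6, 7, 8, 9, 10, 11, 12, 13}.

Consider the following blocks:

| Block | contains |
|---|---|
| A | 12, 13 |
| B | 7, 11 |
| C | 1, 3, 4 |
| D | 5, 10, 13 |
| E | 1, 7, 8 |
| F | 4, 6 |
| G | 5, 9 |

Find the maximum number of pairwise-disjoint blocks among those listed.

4

A, B, F, G are pairwise disjoint (A={12,13}; B={7,11}; F={4,6}; G={5,9}).
Every remaining block overlaps one of these, and no 5 of the listed blocks are pairwise disjoint, so 4 is the maximum.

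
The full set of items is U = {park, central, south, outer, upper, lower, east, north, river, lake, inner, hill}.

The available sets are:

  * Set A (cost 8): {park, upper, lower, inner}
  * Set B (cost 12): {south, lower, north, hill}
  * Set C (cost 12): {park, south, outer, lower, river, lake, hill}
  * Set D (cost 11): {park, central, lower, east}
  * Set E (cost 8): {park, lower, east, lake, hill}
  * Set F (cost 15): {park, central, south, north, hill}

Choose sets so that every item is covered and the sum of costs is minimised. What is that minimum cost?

43

A, C, E, F together cover every item (A ∪ C ∪ E ∪ F = {park, central, south, outer, upper, lower, east, north, river, lake, inner, hill}); total cost 8 + 12 + 8 + 15 = 43.
No covering selection has total cost below 43.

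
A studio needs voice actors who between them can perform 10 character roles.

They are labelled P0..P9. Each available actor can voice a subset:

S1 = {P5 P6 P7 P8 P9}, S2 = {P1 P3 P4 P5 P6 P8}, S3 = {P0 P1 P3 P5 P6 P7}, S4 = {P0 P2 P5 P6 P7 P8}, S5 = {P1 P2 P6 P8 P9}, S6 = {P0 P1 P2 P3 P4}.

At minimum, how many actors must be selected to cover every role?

2

Take {S1, S6}. Their union is {P0, P1, P2, P3, P4, P5, P6, P7, P8, P9}, which is all 10 roles.
No single actor has all 10 roles (the largest, S2, has 6), so 2 is optimal.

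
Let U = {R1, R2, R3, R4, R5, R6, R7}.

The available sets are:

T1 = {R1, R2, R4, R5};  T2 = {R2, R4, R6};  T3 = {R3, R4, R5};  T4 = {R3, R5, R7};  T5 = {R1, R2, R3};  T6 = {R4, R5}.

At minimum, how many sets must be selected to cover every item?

3

T1, T2, and T4 cover everything between them: the union {R1, R2, R3, R4, R5, R6, R7} is all of U.
Only T2 contains R6, so T2 is forced; the remaining 4 items need at least 2 more sets (each remaining set adds at most 3) — so at least 3 sets are needed, and 3 is optimal.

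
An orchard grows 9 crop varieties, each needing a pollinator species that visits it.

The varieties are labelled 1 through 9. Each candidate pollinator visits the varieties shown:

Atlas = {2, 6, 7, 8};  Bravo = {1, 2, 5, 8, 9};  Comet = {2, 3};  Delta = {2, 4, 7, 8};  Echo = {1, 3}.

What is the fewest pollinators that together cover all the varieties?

Take {Atlas, Bravo, Delta, Echo}. Their union is {1, 2, 3, 4, 5, 6, 7, 8, 9}, which is all 9 varieties.
No 3 of the 5 pollinators cover everything (all 10 combinations miss at least one variety), so 4 is optimal.

4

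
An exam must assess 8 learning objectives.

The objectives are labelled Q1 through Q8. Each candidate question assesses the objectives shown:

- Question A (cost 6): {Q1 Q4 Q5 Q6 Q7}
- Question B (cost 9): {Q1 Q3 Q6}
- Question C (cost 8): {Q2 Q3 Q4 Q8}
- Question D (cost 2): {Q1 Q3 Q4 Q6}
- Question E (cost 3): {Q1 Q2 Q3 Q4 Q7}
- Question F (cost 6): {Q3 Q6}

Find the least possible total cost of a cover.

A, C together cover every objective (A ∪ C = {Q1, Q2, Q3, Q4, Q5, Q6, Q7, Q8}); total cost 6 + 8 = 14.
The greedy pick D, E, A, C costs 19; no covering selection beats 14.

14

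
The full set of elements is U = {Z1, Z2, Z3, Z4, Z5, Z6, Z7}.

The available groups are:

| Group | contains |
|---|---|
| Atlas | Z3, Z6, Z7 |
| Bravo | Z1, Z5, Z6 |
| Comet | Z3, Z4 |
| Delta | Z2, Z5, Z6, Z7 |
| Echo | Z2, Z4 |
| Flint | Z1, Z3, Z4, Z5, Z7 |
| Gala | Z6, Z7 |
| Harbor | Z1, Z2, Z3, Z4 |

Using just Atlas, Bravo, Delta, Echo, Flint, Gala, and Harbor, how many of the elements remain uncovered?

Union of Atlas, Bravo, Delta, Echo, Flint, Gala, Harbor = {Z1, Z2, Z3, Z4, Z5, Z6, Z7} — that's every element, so 0 are uncovered.

0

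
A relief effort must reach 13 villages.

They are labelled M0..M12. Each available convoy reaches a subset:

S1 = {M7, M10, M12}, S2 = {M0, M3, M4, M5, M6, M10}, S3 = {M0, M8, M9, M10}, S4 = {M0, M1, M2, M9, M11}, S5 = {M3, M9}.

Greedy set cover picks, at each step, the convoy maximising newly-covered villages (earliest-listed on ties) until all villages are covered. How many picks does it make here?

Greedy: pick S2 (covers 6 new) → pick S4 (covers 4 new) → pick S1 (covers 2 new) → pick S3 (covers 1 new). Total picks: 4.

4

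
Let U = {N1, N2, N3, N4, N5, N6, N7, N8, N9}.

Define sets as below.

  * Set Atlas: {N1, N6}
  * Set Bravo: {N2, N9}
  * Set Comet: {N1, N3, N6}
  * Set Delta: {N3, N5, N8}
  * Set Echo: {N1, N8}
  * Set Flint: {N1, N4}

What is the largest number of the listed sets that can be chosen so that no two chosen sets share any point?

3

Bravo, Delta, Flint are pairwise disjoint (Bravo={N2,N9}; Delta={N3,N5,N8}; Flint={N1,N4}).
Every remaining set overlaps one of these, and no 4 of the listed sets are pairwise disjoint, so 3 is the maximum.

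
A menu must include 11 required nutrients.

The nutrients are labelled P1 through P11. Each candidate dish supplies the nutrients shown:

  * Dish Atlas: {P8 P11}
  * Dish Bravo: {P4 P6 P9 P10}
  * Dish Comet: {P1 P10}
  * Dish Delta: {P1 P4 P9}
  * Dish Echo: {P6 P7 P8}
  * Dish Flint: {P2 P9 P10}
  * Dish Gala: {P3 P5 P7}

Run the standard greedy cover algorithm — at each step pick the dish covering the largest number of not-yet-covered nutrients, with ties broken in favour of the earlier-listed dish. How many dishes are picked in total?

5

Greedy: pick Bravo (covers 4 new) → pick Gala (covers 3 new) → pick Atlas (covers 2 new) → pick Comet (covers 1 new) → pick Flint (covers 1 new). Total picks: 5.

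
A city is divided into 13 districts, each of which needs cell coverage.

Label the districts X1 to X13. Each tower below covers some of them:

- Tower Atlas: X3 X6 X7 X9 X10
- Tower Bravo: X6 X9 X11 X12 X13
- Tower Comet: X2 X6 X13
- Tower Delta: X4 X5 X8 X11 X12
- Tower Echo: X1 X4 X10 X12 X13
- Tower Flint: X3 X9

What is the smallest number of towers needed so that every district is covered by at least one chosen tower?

Atlas and Comet and Delta and Echo together: Atlas ∪ Comet ∪ Delta ∪ Echo = {X1, X2, X3, X4, X5, X6, X7, X8, X9, X10, X11, X12, X13} — every district is covered.
No 3 of the 6 towers cover everything (all 20 combinations miss at least one district), so 4 is optimal.

4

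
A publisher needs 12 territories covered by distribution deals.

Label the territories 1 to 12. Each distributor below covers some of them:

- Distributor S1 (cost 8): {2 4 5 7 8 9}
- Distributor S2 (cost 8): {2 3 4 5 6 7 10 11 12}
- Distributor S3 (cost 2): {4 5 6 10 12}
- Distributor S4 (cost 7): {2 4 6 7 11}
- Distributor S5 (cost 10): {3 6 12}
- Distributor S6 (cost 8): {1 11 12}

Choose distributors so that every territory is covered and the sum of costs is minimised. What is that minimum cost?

S1, S2, S6 together cover every territory (S1 ∪ S2 ∪ S6 = {1, 2, 3, 4, 5, 6, 7, 8, 9, 10, 11, 12}); total cost 8 + 8 + 8 = 24.
The greedy pick S3, S1, S2, S6 costs 26; no covering selection beats 24.

24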